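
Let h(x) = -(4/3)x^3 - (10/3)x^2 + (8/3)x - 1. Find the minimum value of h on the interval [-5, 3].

-59

h'(x) = -4x^2 - (20/3)x + 8/3, which vanishes at x = -2 and x = 1/3.
Compare values at every candidate in [-5, 3]: h(-5) = 69; h(-2) = -9; h(1/3) = -43/81; h(3) = -59.
The minimum over the interval is -59, attained at x = 3.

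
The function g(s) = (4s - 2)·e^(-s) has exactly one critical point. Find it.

3/2

g'(s) = 4·e^(-s) + (4s - 2)·(-1)·e^(-s) = (-4s + 6)·e^(-s). Since e^(-s) > 0, the only critical point is s = 3/2.
g''(3/2) has the same sign as -4 < 0, so this is a local maximum.
g(3/2) = (4)·e^(-3/2) ≈ 0.8925.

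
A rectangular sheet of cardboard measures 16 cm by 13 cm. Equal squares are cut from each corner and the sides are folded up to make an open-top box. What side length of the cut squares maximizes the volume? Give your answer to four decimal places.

With cut size x, the volume is V(x) = x(16 − 2x)(13 − 2x) for 0 < x < 6.5.
V'(x) = 12x^2 − 116x + 208. Setting V'(x) = 0 gives x ≈ 2.3782 (the root in (0, 6.5)).
V''(x) = 24x − 116 is negative there, so this is the maximum; V ≈ 220.4300.

2.3782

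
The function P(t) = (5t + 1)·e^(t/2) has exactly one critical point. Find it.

P'(t) = 5·e^(t/2) + (5t + 1)·(1/2)·e^(t/2) = ((5/2)t + 11/2)·e^(t/2). Since e^(t/2) > 0, the only critical point is t = -11/5.
P''(-11/5) has the same sign as 5/2 > 0, so this is a local minimum.
P(-11/5) = (-10)·e^(-11/10) ≈ -3.3287.

-11/5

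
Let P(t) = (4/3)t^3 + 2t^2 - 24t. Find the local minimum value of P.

-88/3

P'(t) = 4t^2 + 4t - 24. Setting P'(t) = 0 gives t ∈ {-3, 2}.
Since P''(t) = 8t + 4, we get P''(-3) = -20 < 0 ⇒ local maximum; P''(2) = 20 > 0 ⇒ local minimum.
The local minimum is P(2) = -88/3.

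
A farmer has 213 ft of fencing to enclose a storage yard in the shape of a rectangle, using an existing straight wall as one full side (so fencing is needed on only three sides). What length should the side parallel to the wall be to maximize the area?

Let the sides perpendicular to the wall have length x and the parallel side y, so 2x + y = 213 and the area is A = xy = x(213 − 2x).
A'(x) = 213 − 4x = 0 gives x = 213/4, and A''(x) = −4 < 0 confirms a maximum.
Then y = 213 − 2·213/4 = 213/2 and A = 45369/8.

213/2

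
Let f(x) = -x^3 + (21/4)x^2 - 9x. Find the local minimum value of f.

f'(x) = -3x^2 + (21/2)x - 9. Setting f'(x) = 0 gives x ∈ {3/2, 2}.
Second-derivative test with f''(x) = -6x + 21/2: f''(3/2) = 3/2 > 0 ⇒ local minimum; f''(2) = -3/2 < 0 ⇒ local maximum.
The local minimum is f(3/2) = -81/16.

-81/16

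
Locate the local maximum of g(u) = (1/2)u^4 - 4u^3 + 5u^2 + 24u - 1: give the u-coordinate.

3

Critical points: g'(u) = 2u^3 - 12u^2 + 10u + 24 vanishes at u = -1, 3, 4.
Second-derivative test with g''(u) = 6u^2 - 24u + 10: g''(-1) = 40 > 0 ⇒ local minimum; g''(3) = -8 < 0 ⇒ local maximum; g''(4) = 10 > 0 ⇒ local minimum.
Thus g has its local maximum at u = 3, with value 97/2.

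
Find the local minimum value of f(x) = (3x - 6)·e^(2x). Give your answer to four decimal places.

f'(x) = 3·e^(2x) + (3x - 6)·2·e^(2x) = (6x - 9)·e^(2x). Since e^(2x) > 0, the only critical point is x = 3/2.
f''(3/2) has the same sign as 6 > 0, so this is a local minimum.
f(3/2) = (-3/2)·e^(3) ≈ -30.1283.

-30.1283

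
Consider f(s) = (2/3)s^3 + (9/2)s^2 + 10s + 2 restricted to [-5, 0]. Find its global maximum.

2

Differentiating, f'(s) = 2s^2 + 9s + 10; which vanishes at s = -5/2 and s = -2.
Compare values at every candidate in [-5, 0]: f(-5) = -113/6,  f(-5/2) = -127/24,  f(-2) = -16/3,  f(0) = 2.
So the maximum is f(0) = 2.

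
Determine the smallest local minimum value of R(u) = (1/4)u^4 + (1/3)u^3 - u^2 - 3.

-17/3

Critical points: R'(u) = u^3 + u^2 - 2u vanishes at u = -2, 0, 1.
Since R''(u) = 3u^2 + 2u - 2, we get R''(-2) = 6 > 0 ⇒ local minimum; R''(0) = -2 < 0 ⇒ local maximum; R''(1) = 3 > 0 ⇒ local minimum.
Thus R has its smallest local minimum at u = -2, with value -17/3.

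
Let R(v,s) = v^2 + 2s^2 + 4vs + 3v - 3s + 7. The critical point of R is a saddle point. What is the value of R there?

119/8

∂R/∂v = 2v + 4s + 3 = 0 and ∂R/∂s = 4v + 4s - 3 = 0, so (v, s) = (3, -9/4).
The Hessian has R_{vv} = 2, R_{ss} = 4, R_{vs} = 4, giving D = -8 < 0, so the point is a saddle point.
R(3, -9/4) = 119/8.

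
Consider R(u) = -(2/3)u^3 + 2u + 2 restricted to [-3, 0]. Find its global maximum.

14

R'(u) = -2u^2 + 2, whose only zero in [-3, 0] is u = -1.
Evaluating at the critical points and endpoints: R(-3) = 14, R(-1) = 2/3, R(0) = 2.
Hence the absolute maximum is 14 at u = -3.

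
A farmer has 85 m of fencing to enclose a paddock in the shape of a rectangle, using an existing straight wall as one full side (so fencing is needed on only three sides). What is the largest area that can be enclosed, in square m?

Let the sides perpendicular to the wall have length x and the parallel side y, so 2x + y = 85 and the area is A = xy = x(85 − 2x).
A'(x) = 85 − 4x = 0 gives x = 85/4, and A''(x) = −4 < 0 confirms a maximum.
Then y = 85 − 2·85/4 = 85/2 and A = 7225/8.

7225/8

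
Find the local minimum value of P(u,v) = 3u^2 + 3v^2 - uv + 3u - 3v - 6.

∂P/∂u = 6u - v + 3 = 0 and ∂P/∂v = -u + 6v - 3 = 0, so (u, v) = (-3/7, 3/7).
The Hessian has P_{uu} = 6, P_{vv} = 6, P_{uv} = -1, giving D = 35 > 0 with P_{uu} > 0, so the point is a local minimum.
P(-3/7, 3/7) = -51/7.

-51/7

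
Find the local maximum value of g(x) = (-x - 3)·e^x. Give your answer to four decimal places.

Differentiating with the product rule gives g'(x) = (-x - 4)·e^x. Since e^x > 0, the only critical point is x = -4.
g''(-4) has the same sign as -1 < 0, so this is a local maximum.
g(-4) = (1)·e^(-4) ≈ 0.0183.

0.0183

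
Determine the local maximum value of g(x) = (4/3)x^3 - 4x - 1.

5/3

Critical points: g'(x) = 4x^2 - 4 vanishes at x = -1, 1.
Second-derivative test with g''(x) = 8x: g''(-1) = -8 < 0 ⇒ local maximum; g''(1) = 8 > 0 ⇒ local minimum.
So the local maximum value is g(-1) = 5/3.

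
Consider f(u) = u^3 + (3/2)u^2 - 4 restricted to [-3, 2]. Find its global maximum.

The derivative is 3u^2 + 3u, which vanishes at u = -1 and u = 0.
Compare values at every candidate in [-3, 2]: f(-3) = -35/2; f(-1) = -7/2; f(0) = -4; f(2) = 10.
The maximum over the interval is 10, attained at u = 2.

10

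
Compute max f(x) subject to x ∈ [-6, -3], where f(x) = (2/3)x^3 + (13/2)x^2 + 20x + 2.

-50/3

f'(x) = 2x^2 + 13x + 20, whose only zero in [-6, -3] is x = -4.
Candidates: f(-6) = -28; f(-4) = -50/3; f(-3) = -35/2.
The maximum over the interval is -50/3, attained at x = -4.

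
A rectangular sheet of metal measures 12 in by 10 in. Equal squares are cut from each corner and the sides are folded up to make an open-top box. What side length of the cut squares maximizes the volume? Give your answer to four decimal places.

1.8107

With cut size x, the volume is V(x) = x(12 − 2x)(10 − 2x) for 0 < x < 5.
V'(x) = 12x^2 − 88x + 120. Setting V'(x) = 0 gives x ≈ 1.8107 (the root in (0, 5)).
V''(x) = 24x − 88 is negative there, so this is the maximum; V ≈ 96.7706.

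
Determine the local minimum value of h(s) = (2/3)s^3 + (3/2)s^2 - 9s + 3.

-39/8

h'(s) = 2s^2 + 3s - 9 = 0 at s = -3, 3/2.
h''(s) = 4s + 3. h''(-3) = -9 < 0 ⇒ local maximum; h''(3/2) = 9 > 0 ⇒ local minimum.
The local minimum is h(3/2) = -39/8.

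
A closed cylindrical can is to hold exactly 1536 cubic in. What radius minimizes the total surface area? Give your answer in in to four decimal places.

6.2527

With radius r and height h, πr²h = 1536 so h = 1536/(πr²), and S(r) = 2πr² + 2πrh = 2πr² + 2·1536/r.
S'(r) = 4πr − 2·1536/r² = 0 ⇒ r³ = 1536/(2π), so r ≈ 6.2527 and h = 2r ≈ 12.5055.
S''(r) = 4π + 4·1536/r³ > 0, so this is the minimum; S ≈ 736.9568.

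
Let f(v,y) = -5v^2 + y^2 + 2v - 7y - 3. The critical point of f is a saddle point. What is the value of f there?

∂f/∂v = -10v + 2 = 0 and ∂f/∂y = 2y - 7 = 0, so (v, y) = (1/5, 7/2).
The Hessian has f_{vv} = -10, f_{yy} = 2, f_{vy} = 0, giving D = -20 < 0, so the point is a saddle point.
f(1/5, 7/2) = -301/20.

-301/20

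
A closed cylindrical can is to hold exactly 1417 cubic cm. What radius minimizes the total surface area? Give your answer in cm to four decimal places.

With radius r and height h, πr²h = 1417 so h = 1417/(πr²), and S(r) = 2πr² + 2πrh = 2πr² + 2·1417/r.
S'(r) = 4πr − 2·1417/r² = 0 ⇒ r³ = 1417/(2π), so r ≈ 6.0869 and h = 2r ≈ 12.1738.
S''(r) = 4π + 4·1417/r³ > 0, so this is the minimum; S ≈ 698.3843.

6.0869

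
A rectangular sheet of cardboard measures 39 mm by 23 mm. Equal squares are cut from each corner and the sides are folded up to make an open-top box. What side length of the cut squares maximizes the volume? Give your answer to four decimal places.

With cut size x, the volume is V(x) = x(39 − 2x)(23 − 2x) for 0 < x < 11.5.
V'(x) = 12x^2 − 248x + 897. Setting V'(x) = 0 gives x ≈ 4.6740 (the root in (0, 11.5)).
V''(x) = 24x − 248 is negative there, so this is the maximum; V ≈ 1892.0778.

4.6740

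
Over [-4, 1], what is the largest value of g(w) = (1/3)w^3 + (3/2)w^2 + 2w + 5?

53/6

Differentiating, g'(w) = w^2 + 3w + 2; which vanishes at w = -2 and w = -1.
Compare values at every candidate in [-4, 1]: g(-4) = -1/3, g(-2) = 13/3, g(-1) = 25/6, g(1) = 53/6.
So the maximum is g(1) = 53/6.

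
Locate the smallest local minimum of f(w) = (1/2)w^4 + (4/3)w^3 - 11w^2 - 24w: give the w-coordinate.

Critical points: f'(w) = 2w^3 + 4w^2 - 22w - 24 vanishes at w = -4, -1, 3.
Second-derivative test with f''(w) = 6w^2 + 8w - 22: f''(-4) = 42 > 0 ⇒ local minimum; f''(-1) = -24 < 0 ⇒ local maximum; f''(3) = 56 > 0 ⇒ local minimum.
The smallest local minimum is f(3) = -189/2.

3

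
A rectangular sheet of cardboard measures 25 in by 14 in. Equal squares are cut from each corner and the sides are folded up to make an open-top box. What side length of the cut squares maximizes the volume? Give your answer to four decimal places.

With cut size x, the volume is V(x) = x(25 − 2x)(14 − 2x) for 0 < x < 7.
V'(x) = 12x^2 − 156x + 350. Setting V'(x) = 0 gives x ≈ 2.8829 (the root in (0, 7)).
V''(x) = 24x − 156 is negative there, so this is the maximum; V ≈ 456.5887.

2.8829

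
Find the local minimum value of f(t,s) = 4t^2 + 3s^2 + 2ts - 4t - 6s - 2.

∂f/∂t = 8t + 2s - 4 = 0 and ∂f/∂s = 2t + 6s - 6 = 0, so (t, s) = (3/11, 10/11).
The Hessian has f_{tt} = 8, f_{ss} = 6, f_{ts} = 2, giving D = 44 > 0 with f_{tt} > 0, so the point is a local minimum.
f(3/11, 10/11) = -58/11.

-58/11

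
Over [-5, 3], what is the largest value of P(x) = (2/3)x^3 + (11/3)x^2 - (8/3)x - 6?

37

The derivative is 2x^2 + (22/3)x - 8/3, which vanishes at x = -4 and x = 1/3.
Candidates: P(-5) = 47/3, P(-4) = 62/3, P(1/3) = -523/81, P(3) = 37.
The maximum over the interval is 37, attained at x = 3.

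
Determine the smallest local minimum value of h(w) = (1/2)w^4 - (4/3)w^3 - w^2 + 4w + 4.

5/6

h'(w) = 2w^3 - 4w^2 - 2w + 4. Setting h'(w) = 0 gives w ∈ {-1, 1, 2}.
h''(w) = 6w^2 - 8w - 2. h''(-1) = 12 > 0 ⇒ local minimum; h''(1) = -4 < 0 ⇒ local maximum; h''(2) = 6 > 0 ⇒ local minimum.
Thus h has its smallest local minimum at w = -1, with value 5/6.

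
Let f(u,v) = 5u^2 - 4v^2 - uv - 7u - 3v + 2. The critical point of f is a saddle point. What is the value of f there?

32/81

∂f/∂u = 10u - v - 7 = 0 and ∂f/∂v = -u - 8v - 3 = 0, so (u, v) = (53/81, -37/81).
The Hessian has f_{uu} = 10, f_{vv} = -8, f_{uv} = -1, giving D = -81 < 0, so the point is a saddle point.
f(53/81, -37/81) = 32/81.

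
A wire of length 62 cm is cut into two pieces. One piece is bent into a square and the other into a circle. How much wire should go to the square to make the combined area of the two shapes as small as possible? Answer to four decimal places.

Let x be the length used for the square. Square side x/4; circle radius (62−x)/(2π).
A(x) = (x/4)² + π·((62−x)/(2π))² = x²/16 + (62−x)²/(4π) for 0 ≤ x ≤ 62. A'(x) = x/8 − (62−x)/(2π) = 0 gives x = 4·62/(π+4) ≈ 34.7261.
A'' = 1/8 + 1/(2π) > 0, so this gives the minimum combined area; x ≈ 34.7261 cm to the square.

34.7261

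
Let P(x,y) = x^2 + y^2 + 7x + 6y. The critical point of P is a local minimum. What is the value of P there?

∂P/∂x = 2x + 7 = 0 and ∂P/∂y = 2y + 6 = 0, so (x, y) = (-7/2, -3).
The Hessian has P_{xx} = 2, P_{yy} = 2, P_{xy} = 0, giving D = 4 > 0 with P_{xx} > 0, so the point is a local minimum.
P(-7/2, -3) = -85/4.

-85/4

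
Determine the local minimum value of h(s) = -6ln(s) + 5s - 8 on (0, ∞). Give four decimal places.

h'(s) = -6/s + 5 = 0 gives s = 6/5.
h''(s) = 6/s², which is positive for s > 0, so this is a local minimum.
h(6/5) = -6·ln(6/5) + 6 - 8 ≈ -3.0939.

-3.0939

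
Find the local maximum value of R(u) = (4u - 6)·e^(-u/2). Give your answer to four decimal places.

By the product rule, R'(u) = (-2u + 7)·e^(-u/2). Since e^(-u/2) > 0, the only critical point is u = 7/2.
R''(7/2) has the same sign as -2 < 0, so this is a local maximum.
R(7/2) = (8)·e^(-7/4) ≈ 1.3902.

1.3902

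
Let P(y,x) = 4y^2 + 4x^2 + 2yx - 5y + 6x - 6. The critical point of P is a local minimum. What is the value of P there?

∂P/∂y = 8y + 2x - 5 = 0 and ∂P/∂x = 2y + 8x + 6 = 0, so (y, x) = (13/15, -29/30).
The Hessian has P_{yy} = 8, P_{xx} = 8, P_{yx} = 2, giving D = 60 > 0 with P_{yy} > 0, so the point is a local minimum.
P(13/15, -29/30) = -166/15.

-166/15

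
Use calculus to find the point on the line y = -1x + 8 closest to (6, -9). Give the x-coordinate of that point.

Minimize D(x)^2 = (x - 6)^2 + (-x + 17)^2.
d/dx[D^2] = 2(x - 6) + 2·(-1)·(-x + 17) = 0 ⇒ x = 23/2.
Then y = -7/2 and the distance is √(121/2) ≈ 7.7782.

23/2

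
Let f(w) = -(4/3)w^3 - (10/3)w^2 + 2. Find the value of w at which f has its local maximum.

0

Critical points: f'(w) = -4w^2 - (20/3)w vanishes at w = -5/3, 0.
f''(w) = -8w - 20/3. f''(-5/3) = 20/3 > 0 ⇒ local minimum; f''(0) = -20/3 < 0 ⇒ local maximum.
So the local maximum value is f(0) = 2.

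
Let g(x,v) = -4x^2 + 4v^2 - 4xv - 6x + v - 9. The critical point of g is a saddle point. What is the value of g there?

∂g/∂x = -8x - 4v - 6 = 0 and ∂g/∂v = -4x + 8v + 1 = 0, so (x, v) = (-11/20, -2/5).
The Hessian has g_{xx} = -8, g_{vv} = 8, g_{xv} = -4, giving D = -80 < 0, so the point is a saddle point.
g(-11/20, -2/5) = -151/20.

-151/20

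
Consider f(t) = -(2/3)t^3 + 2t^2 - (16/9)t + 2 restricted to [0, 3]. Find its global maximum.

2

f'(t) = -2t^2 + 4t - 16/9, which vanishes at t = 2/3 and t = 4/3.
Evaluating at the critical points and endpoints: f(0) = 2, f(2/3) = 122/81, f(4/3) = 130/81, f(3) = -10/3.
The maximum over the interval is 2, attained at t = 0.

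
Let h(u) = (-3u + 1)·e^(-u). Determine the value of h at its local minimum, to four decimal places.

-0.7908

h'(u) = (-3)·e^(-u) + (-3u + 1)·(-1)·e^(-u) = (3u - 4)·e^(-u). Since e^(-u) > 0, the only critical point is u = 4/3.
h''(4/3) has the same sign as 3 > 0, so this is a local minimum.
h(4/3) = (-3)·e^(-4/3) ≈ -0.7908.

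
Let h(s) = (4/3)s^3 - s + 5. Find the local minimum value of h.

Critical points: h'(s) = 4s^2 - 1 vanishes at s = -1/2, 1/2.
Since h''(s) = 8s, we get h''(-1/2) = -4 < 0 ⇒ local maximum; h''(1/2) = 4 > 0 ⇒ local minimum.
The local minimum is h(1/2) = 14/3.

14/3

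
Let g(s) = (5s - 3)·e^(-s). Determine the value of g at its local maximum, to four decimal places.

1.0095

g'(s) = 5·e^(-s) + (5s - 3)·(-1)·e^(-s) = (-5s + 8)·e^(-s). Since e^(-s) > 0, the only critical point is s = 8/5.
g''(8/5) has the same sign as -5 < 0, so this is a local maximum.
g(8/5) = (5)·e^(-8/5) ≈ 1.0095.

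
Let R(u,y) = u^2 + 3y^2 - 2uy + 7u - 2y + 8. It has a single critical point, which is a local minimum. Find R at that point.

-59/8

∂R/∂u = 2u - 2y + 7 = 0 and ∂R/∂y = -2u + 6y - 2 = 0, so (u, y) = (-19/4, -5/4).
The Hessian has R_{uu} = 2, R_{yy} = 6, R_{uy} = -2, giving D = 8 > 0 with R_{uu} > 0, so the point is a local minimum.
R(-19/4, -5/4) = -59/8.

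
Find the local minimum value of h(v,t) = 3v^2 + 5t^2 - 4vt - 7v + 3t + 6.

19/11

∂h/∂v = 6v - 4t - 7 = 0 and ∂h/∂t = -4v + 10t + 3 = 0, so (v, t) = (29/22, 5/22).
The Hessian has h_{vv} = 6, h_{tt} = 10, h_{vt} = -4, giving D = 44 > 0 with h_{vv} > 0, so the point is a local minimum.
h(29/22, 5/22) = 19/11.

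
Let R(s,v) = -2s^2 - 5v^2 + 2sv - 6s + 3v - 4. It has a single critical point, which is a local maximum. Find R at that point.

∂R/∂s = -4s + 2v - 6 = 0 and ∂R/∂v = 2s - 10v + 3 = 0, so (s, v) = (-3/2, 0).
The Hessian has R_{ss} = -4, R_{vv} = -10, R_{sv} = 2, giving D = 36 > 0 with R_{ss} < 0, so the point is a local maximum.
R(-3/2, 0) = 1/2.

1/2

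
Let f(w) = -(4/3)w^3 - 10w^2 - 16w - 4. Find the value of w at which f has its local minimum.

-4

Critical points: f'(w) = -4w^2 - 20w - 16 vanishes at w = -4, -1.
Since f''(w) = -8w - 20, we get f''(-4) = 12 > 0 ⇒ local minimum; f''(-1) = -12 < 0 ⇒ local maximum.
So the local minimum value is f(-4) = -44/3.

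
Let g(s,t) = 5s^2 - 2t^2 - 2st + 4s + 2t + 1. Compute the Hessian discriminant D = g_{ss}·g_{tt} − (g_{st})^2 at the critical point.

∂g/∂s = 10s - 2t + 4 = 0 and ∂g/∂t = -2s - 4t + 2 = 0, so (s, t) = (-3/11, 7/11).
The Hessian has g_{ss} = 10, g_{tt} = -4, g_{st} = -2, giving D = -44 < 0, so the point is a saddle point.
D = (10)·(-4) − (-2)^2 = -44.

-44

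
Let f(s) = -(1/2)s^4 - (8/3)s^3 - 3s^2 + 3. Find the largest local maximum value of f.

f'(s) = -2s^3 - 8s^2 - 6s = 0 at s = -3, -1, 0.
f''(s) = -6s^2 - 16s - 6. f''(-3) = -12 < 0 ⇒ local maximum; f''(-1) = 4 > 0 ⇒ local minimum; f''(0) = -6 < 0 ⇒ local maximum.
Thus f has its largest local maximum at s = -3, with value 15/2.

15/2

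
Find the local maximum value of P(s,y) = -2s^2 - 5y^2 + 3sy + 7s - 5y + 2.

252/31

∂P/∂s = -4s + 3y + 7 = 0 and ∂P/∂y = 3s - 10y - 5 = 0, so (s, y) = (55/31, 1/31).
The Hessian has P_{ss} = -4, P_{yy} = -10, P_{sy} = 3, giving D = 31 > 0 with P_{ss} < 0, so the point is a local maximum.
P(55/31, 1/31) = 252/31.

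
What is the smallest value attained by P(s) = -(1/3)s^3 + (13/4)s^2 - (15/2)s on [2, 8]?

The derivative is -s^2 + (13/2)s - 15/2, whose only zero in [2, 8] is s = 5.
Evaluating at the critical points and endpoints: P(2) = -14/3,  P(5) = 25/12,  P(8) = -68/3.
The minimum over the interval is -68/3, attained at s = 8.

-68/3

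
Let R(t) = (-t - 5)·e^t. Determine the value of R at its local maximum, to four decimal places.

0.0025

Differentiating with the product rule gives R'(t) = (-t - 6)·e^t. Since e^t > 0, the only critical point is t = -6.
R''(-6) has the same sign as -1 < 0, so this is a local maximum.
R(-6) = (1)·e^(-6) ≈ 0.0025.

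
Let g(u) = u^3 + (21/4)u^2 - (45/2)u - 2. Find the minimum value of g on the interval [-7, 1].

-73/4

g'(u) = 3u^2 + (21/2)u - 45/2, whose only zero in [-7, 1] is u = -5.
Evaluating at the critical points and endpoints: g(-7) = 279/4,  g(-5) = 467/4,  g(1) = -73/4.
The minimum over the interval is -73/4, attained at u = 1.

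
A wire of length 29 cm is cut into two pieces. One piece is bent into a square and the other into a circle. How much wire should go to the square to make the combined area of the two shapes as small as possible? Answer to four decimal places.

16.2429

Let x be the length used for the square. Square side x/4; circle radius (29−x)/(2π).
A(x) = (x/4)² + π·((29−x)/(2π))² = x²/16 + (29−x)²/(4π) for 0 ≤ x ≤ 29. A'(x) = x/8 − (29−x)/(2π) = 0 gives x = 4·29/(π+4) ≈ 16.2429.
A'' = 1/8 + 1/(2π) > 0, so this gives the minimum combined area; x ≈ 16.2429 cm to the square.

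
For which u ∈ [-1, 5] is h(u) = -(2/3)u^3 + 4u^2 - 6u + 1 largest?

-1

The derivative is -2u^2 + 8u - 6, which vanishes at u = 1 and u = 3.
Compare values at every candidate in [-1, 5]: h(-1) = 35/3, h(1) = -5/3, h(3) = 1, h(5) = -37/3.
So the maximum is h(-1) = 35/3.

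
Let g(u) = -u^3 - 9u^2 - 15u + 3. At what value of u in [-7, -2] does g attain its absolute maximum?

-7

The derivative is -3u^2 - 18u - 15, whose only zero in [-7, -2] is u = -5.
Evaluating at the critical points and endpoints: g(-7) = 10,  g(-5) = -22,  g(-2) = 5.
The maximum over the interval is 10, attained at u = -7.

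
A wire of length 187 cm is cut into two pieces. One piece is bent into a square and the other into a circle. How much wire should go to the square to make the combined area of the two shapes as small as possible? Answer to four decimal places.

104.7385

Let x be the length used for the square. Square side x/4; circle radius (187−x)/(2π).
A(x) = (x/4)² + π·((187−x)/(2π))² = x²/16 + (187−x)²/(4π) for 0 ≤ x ≤ 187. A'(x) = x/8 − (187−x)/(2π) = 0 gives x = 4·187/(π+4) ≈ 104.7385.
A'' = 1/8 + 1/(2π) > 0, so this gives the minimum combined area; x ≈ 104.7385 cm to the square.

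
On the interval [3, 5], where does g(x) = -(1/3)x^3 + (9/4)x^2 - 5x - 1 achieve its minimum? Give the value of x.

5

The derivative is -x^2 + (9/2)x - 5, which has no zeros in [3, 5].
Evaluating at the critical points and endpoints: g(3) = -19/4, g(5) = -137/12.
So the minimum is g(5) = -137/12.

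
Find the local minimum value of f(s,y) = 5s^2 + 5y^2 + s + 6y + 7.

103/20

∂f/∂s = 10s + 1 = 0 and ∂f/∂y = 10y + 6 = 0, so (s, y) = (-1/10, -3/5).
The Hessian has f_{ss} = 10, f_{yy} = 10, f_{sy} = 0, giving D = 100 > 0 with f_{ss} > 0, so the point is a local minimum.
f(-1/10, -3/5) = 103/20.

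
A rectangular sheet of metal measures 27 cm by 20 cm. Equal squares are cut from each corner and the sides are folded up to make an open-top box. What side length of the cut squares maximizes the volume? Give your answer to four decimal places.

With cut size x, the volume is V(x) = x(27 − 2x)(20 − 2x) for 0 < x < 10.
V'(x) = 12x^2 − 188x + 540. Setting V'(x) = 0 gives x ≈ 3.7884 (the root in (0, 10)).
V''(x) = 24x − 188 is negative there, so this is the maximum; V ≈ 914.1345.

3.7884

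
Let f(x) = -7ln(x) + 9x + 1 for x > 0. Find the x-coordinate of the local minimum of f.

7/9

f'(x) = -7/x + 9 = 0 gives x = 7/9.
f''(x) = 7/x², which is positive for x > 0, so this is a local minimum.
f(7/9) = -7·ln(7/9) + 7 + 1 ≈ 9.7592.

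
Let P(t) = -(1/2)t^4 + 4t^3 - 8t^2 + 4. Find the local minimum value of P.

-4

P'(t) = -2t^3 + 12t^2 - 16t. Setting P'(t) = 0 gives t ∈ {0, 2, 4}.
Since P''(t) = -6t^2 + 24t - 16, we get P''(0) = -16 < 0 ⇒ local maximum; P''(2) = 8 > 0 ⇒ local minimum; P''(4) = -16 < 0 ⇒ local maximum.
Thus P has its local minimum at t = 2, with value -4.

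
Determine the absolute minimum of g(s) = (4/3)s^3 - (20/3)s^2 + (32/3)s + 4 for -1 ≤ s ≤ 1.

The derivative is 4s^2 - (40/3)s + 32/3, which has no zeros in [-1, 1].
Compare values at every candidate in [-1, 1]: g(-1) = -44/3, g(1) = 28/3.
So the minimum is g(-1) = -44/3.

-44/3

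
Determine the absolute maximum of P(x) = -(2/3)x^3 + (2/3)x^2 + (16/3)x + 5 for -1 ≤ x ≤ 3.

13

The derivative is -2x^2 + (4/3)x + 16/3, whose only zero in [-1, 3] is x = 2.
Candidates: P(-1) = 1; P(2) = 13; P(3) = 9.
Hence the absolute maximum is 13 at x = 2.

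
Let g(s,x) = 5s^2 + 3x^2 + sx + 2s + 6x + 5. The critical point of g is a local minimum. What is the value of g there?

115/59

∂g/∂s = 10s + x + 2 = 0 and ∂g/∂x = s + 6x + 6 = 0, so (s, x) = (-6/59, -58/59).
The Hessian has g_{ss} = 10, g_{xx} = 6, g_{sx} = 1, giving D = 59 > 0 with g_{ss} > 0, so the point is a local minimum.
g(-6/59, -58/59) = 115/59.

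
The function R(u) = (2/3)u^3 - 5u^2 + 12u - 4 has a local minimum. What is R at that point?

R'(u) = 2u^2 - 10u + 12 = 0 at u = 2, 3.
Since R''(u) = 4u - 10, we get R''(2) = -2 < 0 ⇒ local maximum; R''(3) = 2 > 0 ⇒ local minimum.
The local minimum is R(3) = 5.

5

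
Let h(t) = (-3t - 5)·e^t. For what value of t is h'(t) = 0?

Differentiating with the product rule gives h'(t) = (-3t - 8)·e^t. Since e^t > 0, the only critical point is t = -8/3.
h''(-8/3) has the same sign as -3 < 0, so this is a local maximum.
h(-8/3) = (3)·e^(-8/3) ≈ 0.2085.

-8/3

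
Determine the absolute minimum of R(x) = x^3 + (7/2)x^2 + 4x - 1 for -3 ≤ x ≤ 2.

-17/2

Differentiating, R'(x) = 3x^2 + 7x + 4; which vanishes at x = -4/3 and x = -1.
Compare values at every candidate in [-3, 2]: R(-3) = -17/2; R(-4/3) = -67/27; R(-1) = -5/2; R(2) = 29.
The minimum over the interval is -17/2, attained at x = -3.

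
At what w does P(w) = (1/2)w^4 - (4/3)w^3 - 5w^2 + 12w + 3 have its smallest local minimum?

-2

P'(w) = 2w^3 - 4w^2 - 10w + 12 = 0 at w = -2, 1, 3.
P''(w) = 6w^2 - 8w - 10. P''(-2) = 30 > 0 ⇒ local minimum; P''(1) = -12 < 0 ⇒ local maximum; P''(3) = 20 > 0 ⇒ local minimum.
Thus P has its smallest local minimum at w = -2, with value -67/3.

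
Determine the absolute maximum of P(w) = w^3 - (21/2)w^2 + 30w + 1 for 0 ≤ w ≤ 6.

27

The derivative is 3w^2 - 21w + 30, which vanishes at w = 2 and w = 5.
Candidates: P(0) = 1,  P(2) = 27,  P(5) = 27/2,  P(6) = 19.
The maximum over the interval is 27, attained at w = 2.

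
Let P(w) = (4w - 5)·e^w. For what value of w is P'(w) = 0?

P'(w) = 4·e^w + (4w - 5)·1·e^w = (4w - 1)·e^w. Since e^w > 0, the only critical point is w = 1/4.
P''(1/4) has the same sign as 4 > 0, so this is a local minimum.
P(1/4) = (-4)·e^(1/4) ≈ -5.1361.

1/4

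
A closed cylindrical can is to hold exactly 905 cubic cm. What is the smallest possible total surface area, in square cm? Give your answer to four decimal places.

517.9410

With radius r and height h, πr²h = 905 so h = 905/(πr²), and S(r) = 2πr² + 2πrh = 2πr² + 2·905/r.
S'(r) = 4πr − 2·905/r² = 0 ⇒ r³ = 905/(2π), so r ≈ 5.2419 and h = 2r ≈ 10.4838.
S''(r) = 4π + 4·905/r³ > 0, so this is the minimum; S ≈ 517.9410.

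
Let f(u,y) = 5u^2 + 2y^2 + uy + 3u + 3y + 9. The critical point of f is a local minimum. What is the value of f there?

99/13

∂f/∂u = 10u + y + 3 = 0 and ∂f/∂y = u + 4y + 3 = 0, so (u, y) = (-3/13, -9/13).
The Hessian has f_{uu} = 10, f_{yy} = 4, f_{uy} = 1, giving D = 39 > 0 with f_{uu} > 0, so the point is a local minimum.
f(-3/13, -9/13) = 99/13.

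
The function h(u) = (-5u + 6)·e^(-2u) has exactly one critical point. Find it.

17/10

h'(u) = (-5)·e^(-2u) + (-5u + 6)·(-2)·e^(-2u) = (10u - 17)·e^(-2u). Since e^(-2u) > 0, the only critical point is u = 17/10.
h''(17/10) has the same sign as 10 > 0, so this is a local minimum.
h(17/10) = (-5/2)·e^(-17/5) ≈ -0.0834.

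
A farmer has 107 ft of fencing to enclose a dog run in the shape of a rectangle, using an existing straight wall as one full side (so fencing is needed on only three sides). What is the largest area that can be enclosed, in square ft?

Let the sides perpendicular to the wall have length x and the parallel side y, so 2x + y = 107 and the area is A = xy = x(107 − 2x).
A'(x) = 107 − 4x = 0 gives x = 107/4, and A''(x) = −4 < 0 confirms a maximum.
Then y = 107 − 2·107/4 = 107/2 and A = 11449/8.

11449/8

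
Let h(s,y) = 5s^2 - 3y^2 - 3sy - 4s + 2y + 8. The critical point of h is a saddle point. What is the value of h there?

∂h/∂s = 10s - 3y - 4 = 0 and ∂h/∂y = -3s - 6y + 2 = 0, so (s, y) = (10/23, 8/69).
The Hessian has h_{ss} = 10, h_{yy} = -6, h_{sy} = -3, giving D = -69 < 0, so the point is a saddle point.
h(10/23, 8/69) = 500/69.

500/69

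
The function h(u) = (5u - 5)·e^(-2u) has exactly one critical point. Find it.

By the product rule, h'(u) = (-10u + 15)·e^(-2u). Since e^(-2u) > 0, the only critical point is u = 3/2.
h''(3/2) has the same sign as -10 < 0, so this is a local maximum.
h(3/2) = (5/2)·e^(-3) ≈ 0.1245.

3/2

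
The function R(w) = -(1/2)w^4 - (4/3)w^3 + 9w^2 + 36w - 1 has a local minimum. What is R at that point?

R'(w) = -2w^3 - 4w^2 + 18w + 36. Setting R'(w) = 0 gives w ∈ {-3, -2, 3}.
R''(w) = -6w^2 - 8w + 18. R''(-3) = -12 < 0 ⇒ local maximum; R''(-2) = 10 > 0 ⇒ local minimum; R''(3) = -60 < 0 ⇒ local maximum.
The local minimum is R(-2) = -103/3.

-103/3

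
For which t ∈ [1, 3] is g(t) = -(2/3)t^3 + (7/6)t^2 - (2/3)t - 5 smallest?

3

The derivative is -2t^2 + (7/3)t - 2/3, which has no zeros in [1, 3].
Candidates: g(1) = -31/6, g(3) = -29/2.
The minimum over the interval is -29/2, attained at t = 3.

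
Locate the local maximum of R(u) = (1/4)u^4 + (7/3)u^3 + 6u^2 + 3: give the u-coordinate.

-3

Critical points: R'(u) = u^3 + 7u^2 + 12u vanishes at u = -4, -3, 0.
Since R''(u) = 3u^2 + 14u + 12, we get R''(-4) = 4 > 0 ⇒ local minimum; R''(-3) = -3 < 0 ⇒ local maximum; R''(0) = 12 > 0 ⇒ local minimum.
The local maximum is R(-3) = 57/4.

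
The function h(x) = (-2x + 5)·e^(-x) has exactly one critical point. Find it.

h'(x) = (-2)·e^(-x) + (-2x + 5)·(-1)·e^(-x) = (2x - 7)·e^(-x). Since e^(-x) > 0, the only critical point is x = 7/2.
h''(7/2) has the same sign as 2 > 0, so this is a local minimum.
h(7/2) = (-2)·e^(-7/2) ≈ -0.0604.

7/2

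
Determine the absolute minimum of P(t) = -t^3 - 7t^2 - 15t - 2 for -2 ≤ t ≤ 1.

-25

The derivative is -3t^2 - 14t - 15, whose only zero in [-2, 1] is t = -5/3.
Evaluating at the critical points and endpoints: P(-2) = 8; P(-5/3) = 221/27; P(1) = -25.
Hence the absolute minimum is -25 at t = 1.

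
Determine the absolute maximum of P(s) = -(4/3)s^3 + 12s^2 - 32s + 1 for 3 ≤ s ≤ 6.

-61/3

The derivative is -4s^2 + 24s - 32, whose only zero in [3, 6] is s = 4.
Evaluating at the critical points and endpoints: P(3) = -23; P(4) = -61/3; P(6) = -47.
Hence the absolute maximum is -61/3 at s = 4.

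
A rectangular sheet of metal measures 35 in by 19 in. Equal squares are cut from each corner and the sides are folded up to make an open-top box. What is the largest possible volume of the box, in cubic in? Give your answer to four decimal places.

With cut size x, the volume is V(x) = x(35 − 2x)(19 − 2x) for 0 < x < 9.5.
V'(x) = 12x^2 − 216x + 665. Setting V'(x) = 0 gives x ≈ 3.9420 (the root in (0, 9.5)).
V''(x) = 24x − 216 is negative there, so this is the maximum; V ≈ 1188.2034.

1188.2034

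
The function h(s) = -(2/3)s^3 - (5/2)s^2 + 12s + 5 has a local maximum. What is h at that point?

121/8

h'(s) = -2s^2 - 5s + 12 = 0 at s = -4, 3/2.
Second-derivative test with h''(s) = -4s - 5: h''(-4) = 11 > 0 ⇒ local minimum; h''(3/2) = -11 < 0 ⇒ local maximum.
Thus h has its local maximum at s = 3/2, with value 121/8.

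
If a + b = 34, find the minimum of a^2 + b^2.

With a + b = 34, a^2 + b^2 = a^2 + (34 − a)^2.
The derivative 2a − 2(34 − a) = 4a − 68 vanishes at a = 17; second derivative 4 > 0, a minimum.
The minimum is 2·(17)^2 = 578.

578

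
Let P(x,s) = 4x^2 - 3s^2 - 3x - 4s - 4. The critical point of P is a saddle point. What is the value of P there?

-155/48

∂P/∂x = 8x - 3 = 0 and ∂P/∂s = -6s - 4 = 0, so (x, s) = (3/8, -2/3).
The Hessian has P_{xx} = 8, P_{ss} = -6, P_{xs} = 0, giving D = -48 < 0, so the point is a saddle point.
P(3/8, -2/3) = -155/48.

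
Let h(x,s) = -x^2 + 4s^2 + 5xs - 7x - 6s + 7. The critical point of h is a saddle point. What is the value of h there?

∂h/∂x = -2x + 5s - 7 = 0 and ∂h/∂s = 5x + 8s - 6 = 0, so (x, s) = (-26/41, 47/41).
The Hessian has h_{xx} = -2, h_{ss} = 8, h_{xs} = 5, giving D = -41 < 0, so the point is a saddle point.
h(-26/41, 47/41) = 237/41.

237/41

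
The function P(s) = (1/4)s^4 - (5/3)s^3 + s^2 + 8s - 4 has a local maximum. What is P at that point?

20/3

P'(s) = s^3 - 5s^2 + 2s + 8. Setting P'(s) = 0 gives s ∈ {-1, 2, 4}.
Since P''(s) = 3s^2 - 10s + 2, we get P''(-1) = 15 > 0 ⇒ local minimum; P''(2) = -6 < 0 ⇒ local maximum; P''(4) = 10 > 0 ⇒ local minimum.
The local maximum is P(2) = 20/3.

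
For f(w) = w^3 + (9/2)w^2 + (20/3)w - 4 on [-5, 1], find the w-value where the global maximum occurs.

Differentiating, f'(w) = 3w^2 + 9w + 20/3; which vanishes at w = -5/3 and w = -4/3.
Candidates: f(-5) = -299/6; f(-5/3) = -391/54; f(-4/3) = -196/27; f(1) = 49/6.
Hence the absolute maximum is 49/6 at w = 1.

1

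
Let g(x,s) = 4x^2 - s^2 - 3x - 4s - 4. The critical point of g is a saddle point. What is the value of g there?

-9/16

∂g/∂x = 8x - 3 = 0 and ∂g/∂s = -2s - 4 = 0, so (x, s) = (3/8, -2).
The Hessian has g_{xx} = 8, g_{ss} = -2, g_{xs} = 0, giving D = -16 < 0, so the point is a saddle point.
g(3/8, -2) = -9/16.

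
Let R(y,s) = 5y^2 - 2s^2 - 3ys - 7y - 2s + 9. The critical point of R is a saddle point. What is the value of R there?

405/49

∂R/∂y = 10y - 3s - 7 = 0 and ∂R/∂s = -3y - 4s - 2 = 0, so (y, s) = (22/49, -41/49).
The Hessian has R_{yy} = 10, R_{ss} = -4, R_{ys} = -3, giving D = -49 < 0, so the point is a saddle point.
R(22/49, -41/49) = 405/49.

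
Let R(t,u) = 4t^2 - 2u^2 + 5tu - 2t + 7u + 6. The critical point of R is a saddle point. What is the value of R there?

200/19

∂R/∂t = 8t + 5u - 2 = 0 and ∂R/∂u = 5t - 4u + 7 = 0, so (t, u) = (-9/19, 22/19).
The Hessian has R_{tt} = 8, R_{uu} = -4, R_{tu} = 5, giving D = -57 < 0, so the point is a saddle point.
R(-9/19, 22/19) = 200/19.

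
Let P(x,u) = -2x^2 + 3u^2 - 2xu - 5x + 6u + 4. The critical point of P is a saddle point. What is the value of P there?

∂P/∂x = -4x - 2u - 5 = 0 and ∂P/∂u = -2x + 6u + 6 = 0, so (x, u) = (-9/14, -17/14).
The Hessian has P_{xx} = -4, P_{uu} = 6, P_{xu} = -2, giving D = -28 < 0, so the point is a saddle point.
P(-9/14, -17/14) = 55/28.

55/28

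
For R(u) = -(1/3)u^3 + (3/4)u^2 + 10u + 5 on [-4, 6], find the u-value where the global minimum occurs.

-5/2

Differentiating, R'(u) = -u^2 + (3/2)u + 10; which vanishes at u = -5/2 and u = 4.
Evaluating at the critical points and endpoints: R(-4) = -5/3; R(-5/2) = -485/48; R(4) = 107/3; R(6) = 20.
Hence the absolute minimum is -485/48 at u = -5/2.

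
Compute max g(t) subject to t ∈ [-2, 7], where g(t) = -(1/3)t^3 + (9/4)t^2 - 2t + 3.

56/3

The derivative is -t^2 + (9/2)t - 2, which vanishes at t = 1/2 and t = 4.
Compare values at every candidate in [-2, 7]: g(-2) = 56/3; g(1/2) = 121/48; g(4) = 29/3; g(7) = -181/12.
So the maximum is g(-2) = 56/3.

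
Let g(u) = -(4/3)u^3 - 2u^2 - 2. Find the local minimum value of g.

-8/3

g'(u) = -4u^2 - 4u = 0 at u = -1, 0.
Second-derivative test with g''(u) = -8u - 4: g''(-1) = 4 > 0 ⇒ local minimum; g''(0) = -4 < 0 ⇒ local maximum.
So the local minimum value is g(-1) = -8/3.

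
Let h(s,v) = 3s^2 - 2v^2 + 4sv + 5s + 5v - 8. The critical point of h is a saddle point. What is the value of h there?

∂h/∂s = 6s + 4v + 5 = 0 and ∂h/∂v = 4s - 4v + 5 = 0, so (s, v) = (-1, 1/4).
The Hessian has h_{ss} = 6, h_{vv} = -4, h_{sv} = 4, giving D = -40 < 0, so the point is a saddle point.
h(-1, 1/4) = -79/8.

-79/8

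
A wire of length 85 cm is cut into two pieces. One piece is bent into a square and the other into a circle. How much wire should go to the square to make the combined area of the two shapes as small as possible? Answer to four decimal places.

Let x be the length used for the square. Square side x/4; circle radius (85−x)/(2π).
A(x) = (x/4)² + π·((85−x)/(2π))² = x²/16 + (85−x)²/(4π) for 0 ≤ x ≤ 85. A'(x) = x/8 − (85−x)/(2π) = 0 gives x = 4·85/(π+4) ≈ 47.6084.
A'' = 1/8 + 1/(2π) > 0, so this gives the minimum combined area; x ≈ 47.6084 cm to the square.

47.6084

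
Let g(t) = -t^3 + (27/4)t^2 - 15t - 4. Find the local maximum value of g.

-239/16

Critical points: g'(t) = -3t^2 + (27/2)t - 15 vanishes at t = 2, 5/2.
g''(t) = -6t + 27/2. g''(2) = 3/2 > 0 ⇒ local minimum; g''(5/2) = -3/2 < 0 ⇒ local maximum.
Thus g has its local maximum at t = 5/2, with value -239/16.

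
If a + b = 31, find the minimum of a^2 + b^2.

With a + b = 31, a^2 + b^2 = a^2 + (31 − a)^2.
The derivative 2a − 2(31 − a) = 4a − 62 vanishes at a = 31/2; second derivative 4 > 0, a minimum.
The minimum is 2·(31/2)^2 = 961/2.

961/2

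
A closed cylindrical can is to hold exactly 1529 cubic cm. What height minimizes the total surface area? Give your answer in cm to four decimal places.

With radius r and height h, πr²h = 1529 so h = 1529/(πr²), and S(r) = 2πr² + 2πrh = 2πr² + 2·1529/r.
S'(r) = 4πr − 2·1529/r² = 0 ⇒ r³ = 1529/(2π), so r ≈ 6.2432 and h = 2r ≈ 12.4865.
S''(r) = 4π + 4·1529/r³ > 0, so this is the minimum; S ≈ 734.7161.

12.4865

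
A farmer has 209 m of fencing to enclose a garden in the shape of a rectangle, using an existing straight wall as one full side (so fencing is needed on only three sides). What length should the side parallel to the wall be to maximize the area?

Let the sides perpendicular to the wall have length x and the parallel side y, so 2x + y = 209 and the area is A = xy = x(209 − 2x).
A'(x) = 209 − 4x = 0 gives x = 209/4, and A''(x) = −4 < 0 confirms a maximum.
Then y = 209 − 2·209/4 = 209/2 and A = 43681/8.

209/2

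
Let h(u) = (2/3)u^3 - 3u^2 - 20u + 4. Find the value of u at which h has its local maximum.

Critical points: h'(u) = 2u^2 - 6u - 20 vanishes at u = -2, 5.
Since h''(u) = 4u - 6, we get h''(-2) = -14 < 0 ⇒ local maximum; h''(5) = 14 > 0 ⇒ local minimum.
The local maximum is h(-2) = 80/3.

-2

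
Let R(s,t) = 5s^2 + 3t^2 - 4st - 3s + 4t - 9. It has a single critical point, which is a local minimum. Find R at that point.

-455/44

∂R/∂s = 10s - 4t - 3 = 0 and ∂R/∂t = -4s + 6t + 4 = 0, so (s, t) = (1/22, -7/11).
The Hessian has R_{ss} = 10, R_{tt} = 6, R_{st} = -4, giving D = 44 > 0 with R_{ss} > 0, so the point is a local minimum.
R(1/22, -7/11) = -455/44.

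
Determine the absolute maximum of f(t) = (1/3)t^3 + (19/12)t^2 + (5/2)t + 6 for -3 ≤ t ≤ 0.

6

Differentiating, f'(t) = t^2 + (19/6)t + 5/2; which vanishes at t = -5/3 and t = -3/2.
Compare values at every candidate in [-3, 0]: f(-3) = 15/4; f(-5/3) = 1519/324; f(-3/2) = 75/16; f(0) = 6.
So the maximum is f(0) = 6.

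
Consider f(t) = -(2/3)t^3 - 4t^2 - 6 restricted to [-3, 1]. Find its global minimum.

-24

The derivative is -2t^2 - 8t, whose only zero in [-3, 1] is t = 0.
Candidates: f(-3) = -24; f(0) = -6; f(1) = -32/3.
So the minimum is f(-3) = -24.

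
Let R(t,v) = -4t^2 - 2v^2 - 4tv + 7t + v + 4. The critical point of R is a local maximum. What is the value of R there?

69/8

∂R/∂t = -8t - 4v + 7 = 0 and ∂R/∂v = -4t - 4v + 1 = 0, so (t, v) = (3/2, -5/4).
The Hessian has R_{tt} = -8, R_{vv} = -4, R_{tv} = -4, giving D = 16 > 0 with R_{tt} < 0, so the point is a local maximum.
R(3/2, -5/4) = 69/8.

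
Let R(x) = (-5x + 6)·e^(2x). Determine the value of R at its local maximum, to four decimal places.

Differentiating with the product rule gives R'(x) = (-10x + 7)·e^(2x). Since e^(2x) > 0, the only critical point is x = 7/10.
R''(7/10) has the same sign as -10 < 0, so this is a local maximum.
R(7/10) = (5/2)·e^(7/5) ≈ 10.1380.

10.1380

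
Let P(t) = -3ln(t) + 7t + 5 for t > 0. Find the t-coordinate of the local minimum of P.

P'(t) = -3/t + 7 = 0 gives t = 3/7.
P''(t) = 3/t², which is positive for t > 0, so this is a local minimum.
P(3/7) = -3·ln(3/7) + 3 + 5 ≈ 10.5419.

3/7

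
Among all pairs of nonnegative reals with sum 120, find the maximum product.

3600

With x + y = 120, the product is P(x) = x(120 − x).
P'(x) = 120 − 2x = 0 gives x = 60; P'' = −2 < 0, so this is the maximum.
P = 60·60 = 3600.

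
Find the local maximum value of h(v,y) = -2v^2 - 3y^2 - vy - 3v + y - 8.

-152/23

∂h/∂v = -4v - y - 3 = 0 and ∂h/∂y = -v - 6y + 1 = 0, so (v, y) = (-19/23, 7/23).
The Hessian has h_{vv} = -4, h_{yy} = -6, h_{vy} = -1, giving D = 23 > 0 with h_{vv} < 0, so the point is a local maximum.
h(-19/23, 7/23) = -152/23.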